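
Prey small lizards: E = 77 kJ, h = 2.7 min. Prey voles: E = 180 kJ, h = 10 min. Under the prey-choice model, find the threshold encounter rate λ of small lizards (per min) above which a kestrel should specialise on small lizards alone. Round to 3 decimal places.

Drop voles once their profitability E₂/h₂ falls below the rate achievable on small lizards alone: E₂/h₂ = λE₁/(1 + λh₁).
Solve for λ: λE₁h₂ = E₂(1 + λh₁) → λ(E₁h₂ − E₂h₁) = E₂ → λ = E₂/(E₁h₂ − E₂h₁).
λ = 180/(77×10 − 180×2.7) = 180/284 = 0.6338 per min.

0.634 per min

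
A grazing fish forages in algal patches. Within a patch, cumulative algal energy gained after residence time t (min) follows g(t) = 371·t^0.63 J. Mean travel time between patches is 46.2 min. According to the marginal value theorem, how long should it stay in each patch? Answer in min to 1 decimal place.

78.7 min

By the marginal value theorem, leave when the instantaneous gain rate g'(t) equals the habitat-wide average g(t)/(T + t).
g'(t) = 0.63·371·t^-0.37. Setting 0.63·371·t^-0.37 = 371·t^0.63/(46.2+t) gives 0.63(46.2+t) = t, so 0.37·t = 0.63×46.2.
t* = 0.63×46.2/0.37 = 78.66 min.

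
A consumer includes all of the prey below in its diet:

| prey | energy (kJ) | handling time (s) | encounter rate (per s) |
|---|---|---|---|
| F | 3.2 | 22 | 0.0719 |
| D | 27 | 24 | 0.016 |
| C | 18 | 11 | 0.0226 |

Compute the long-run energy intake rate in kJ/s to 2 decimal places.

0.33 kJ/s

Energy encountered per unit search time: 0.0719×3.2 + 0.016×27 + 0.0226×18 = 1.069 kJ/s.
Handling time per unit search time: 0.0719×22 + 0.016×24 + 0.0226×11 = 2.214.
Rate = 1.069/(1 + 2.214) = 0.3325 kJ/s.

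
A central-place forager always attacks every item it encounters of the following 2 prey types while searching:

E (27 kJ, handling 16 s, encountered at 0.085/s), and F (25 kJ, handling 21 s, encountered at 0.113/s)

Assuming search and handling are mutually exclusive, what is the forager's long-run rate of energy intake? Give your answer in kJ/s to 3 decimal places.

1.082 kJ/s

Energy encountered per unit search time: 0.085×27 + 0.113×25 = 5.12 kJ/s.
Handling time per unit search time: 0.085×16 + 0.113×21 = 3.733.
Rate = 5.12/(1 + 3.733) = 1.082 kJ/s.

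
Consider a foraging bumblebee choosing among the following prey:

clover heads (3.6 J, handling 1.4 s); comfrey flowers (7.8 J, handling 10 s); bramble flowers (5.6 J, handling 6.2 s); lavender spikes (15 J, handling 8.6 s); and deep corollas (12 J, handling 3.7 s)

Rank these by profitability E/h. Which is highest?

In descending order of E/h:
deep corollas: 12/3.7 = 3.24 J/s
clover heads: 3.6/1.4 = 2.57 J/s
lavender spikes: 15/8.6 = 1.74 J/s
bramble flowers: 5.6/6.2 = 0.903 J/s
comfrey flowers: 7.8/10 = 0.78 J/s

deep corollas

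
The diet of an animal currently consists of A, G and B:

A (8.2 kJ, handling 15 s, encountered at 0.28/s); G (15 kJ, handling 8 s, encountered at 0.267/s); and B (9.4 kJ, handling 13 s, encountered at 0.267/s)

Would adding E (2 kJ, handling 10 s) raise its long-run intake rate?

No

Intake rate on the current diet: R = (0.28×8.2 + 0.267×15 + 0.267×9.4) / (1 + 0.28×15 + 0.267×8 + 0.267×13) = 8.811/10.81 = 0.8153 kJ/s.
Profitability of E: 2/10 = 0.2 kJ/s.
Since 0.2 < R, time spent handling E is better spent searching.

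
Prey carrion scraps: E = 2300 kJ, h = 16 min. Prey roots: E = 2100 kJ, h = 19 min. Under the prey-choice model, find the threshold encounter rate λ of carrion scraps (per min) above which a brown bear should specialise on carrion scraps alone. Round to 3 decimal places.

At the threshold, the rate on carrion scraps alone equals the profitability of roots: λ·2300/(1 + λ·16) = 2100/19 = 110.5.
Rearranging, λ(2300 − 110.5×16) = 110.5, so λ = 110.5/531.6 = 0.2079 per min.

0.208 per min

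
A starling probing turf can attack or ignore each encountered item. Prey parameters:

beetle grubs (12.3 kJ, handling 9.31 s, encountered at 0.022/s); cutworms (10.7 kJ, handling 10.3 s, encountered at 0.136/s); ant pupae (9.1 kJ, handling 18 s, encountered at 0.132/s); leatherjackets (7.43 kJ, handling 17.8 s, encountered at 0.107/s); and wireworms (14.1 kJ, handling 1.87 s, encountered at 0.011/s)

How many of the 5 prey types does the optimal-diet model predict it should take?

E/h in descending order: wireworms 7.54, beetle grubs 1.32, cutworms 1.04, ant pupae 0.506, leatherjackets 0.417 kJ/s. The optimal diet is the largest prefix of this list for which every included type satisfies E_i/h_i > R on the types above it.
Rate on top 1: 0.152. beetle grubs: 1.32 > 0.152 → include.
Rate on top 2: 0.3474. cutworms: 1.04 > 0.3474 → include.
Rate on top 3: 0.7162. ant pupae: 0.506 < 0.7162 → exclude; stop.
Optimal diet: wireworms, beetle grubs, cutworms — 3 of 5 types.

3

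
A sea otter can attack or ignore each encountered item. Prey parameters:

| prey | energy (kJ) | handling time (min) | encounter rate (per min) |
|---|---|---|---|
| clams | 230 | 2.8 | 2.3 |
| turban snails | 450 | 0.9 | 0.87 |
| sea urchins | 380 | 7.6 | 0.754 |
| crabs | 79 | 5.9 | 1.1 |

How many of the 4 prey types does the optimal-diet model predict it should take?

1

E/h in descending order: turban snails 500, clams 82.1, sea urchins 50, crabs 13.4 kJ/min. The optimal diet is the largest prefix of this list for which every included type satisfies E_i/h_i > R on the types above it.
Rate on top 1: 219.6. clams: 82.1 < 219.6 → exclude; stop.
Optimal diet: turban snails — 1 of 4 types.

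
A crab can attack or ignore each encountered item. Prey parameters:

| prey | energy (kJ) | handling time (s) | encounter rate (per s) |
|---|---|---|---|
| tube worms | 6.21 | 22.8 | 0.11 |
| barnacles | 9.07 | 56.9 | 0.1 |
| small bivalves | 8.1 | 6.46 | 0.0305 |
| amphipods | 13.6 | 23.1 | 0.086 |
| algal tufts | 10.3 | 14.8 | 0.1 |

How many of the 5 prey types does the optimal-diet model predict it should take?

3

E/h in descending order: small bivalves 1.25, algal tufts 0.696, amphipods 0.589, tube worms 0.272, barnacles 0.159 kJ/s. The optimal diet is the largest prefix of this list for which every included type satisfies E_i/h_i > R on the types above it.
Rate on top 1: 0.2064. algal tufts: 0.696 > 0.2064 → include.
Rate on top 2: 0.477. amphipods: 0.589 > 0.477 → include.
Rate on top 3: 0.5246. tube worms: 0.272 < 0.5246 → exclude; stop.
Optimal diet: small bivalves, algal tufts, amphipods — 3 of 5 types.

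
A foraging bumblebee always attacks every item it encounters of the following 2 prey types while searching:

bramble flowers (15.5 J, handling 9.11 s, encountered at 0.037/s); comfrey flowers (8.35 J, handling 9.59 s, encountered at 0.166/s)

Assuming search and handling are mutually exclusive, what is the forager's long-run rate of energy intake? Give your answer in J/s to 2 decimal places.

R = (0.037×15.5 + 0.166×8.35) / (1 + 0.037×9.11 + 0.166×9.59) = 1.96/2.929 = 0.669 J/s.

0.67 J/s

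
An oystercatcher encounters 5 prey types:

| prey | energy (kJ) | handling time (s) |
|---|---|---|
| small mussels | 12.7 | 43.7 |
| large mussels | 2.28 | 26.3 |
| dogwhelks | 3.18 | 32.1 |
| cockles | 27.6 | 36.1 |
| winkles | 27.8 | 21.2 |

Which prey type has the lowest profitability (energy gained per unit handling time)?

large mussels

Profitability E/h (kJ/s): small mussels = 12.7/43.7 = 0.291, large mussels = 2.28/26.3 = 0.0867, dogwhelks = 3.18/32.1 = 0.0991, cockles = 27.6/36.1 = 0.765, winkles = 27.8/21.2 = 1.31.
Ranked: winkles > cockles > small mussels > dogwhelks > large mussels.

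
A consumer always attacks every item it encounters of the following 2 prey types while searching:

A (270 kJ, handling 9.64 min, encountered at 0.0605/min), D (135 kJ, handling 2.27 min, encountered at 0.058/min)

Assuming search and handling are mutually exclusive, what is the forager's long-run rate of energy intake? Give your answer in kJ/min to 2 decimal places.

Energy encountered per unit search time: 0.0605×270 + 0.058×135 = 24.16 kJ/min.
Handling time per unit search time: 0.0605×9.64 + 0.058×2.27 = 0.7149.
Rate = 24.16/(1 + 0.7149) = 14.09 kJ/min.

14.09 kJ/min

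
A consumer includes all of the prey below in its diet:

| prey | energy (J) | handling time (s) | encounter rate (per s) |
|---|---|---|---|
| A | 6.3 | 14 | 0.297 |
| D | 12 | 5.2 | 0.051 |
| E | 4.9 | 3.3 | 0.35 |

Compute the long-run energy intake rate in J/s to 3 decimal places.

R = Σλ_iE_i / (1 + Σλ_ih_i)
Numerator: 0.297×6.3 + 0.051×12 + 0.35×4.9 = 4.198
Denominator: 1 + 0.297×14 + 0.051×5.2 + 0.35×3.3 = 6.578
R = 4.198/6.578 = 0.6382 J/s

0.638 J/s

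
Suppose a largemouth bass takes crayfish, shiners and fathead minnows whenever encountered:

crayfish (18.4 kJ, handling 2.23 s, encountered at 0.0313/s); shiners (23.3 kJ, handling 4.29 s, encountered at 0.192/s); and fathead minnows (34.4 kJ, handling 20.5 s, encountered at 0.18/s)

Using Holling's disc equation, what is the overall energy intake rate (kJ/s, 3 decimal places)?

Energy encountered per unit search time: 0.0313×18.4 + 0.192×23.3 + 0.18×34.4 = 11.24 kJ/s.
Handling time per unit search time: 0.0313×2.23 + 0.192×4.29 + 0.18×20.5 = 4.583.
Rate = 11.24/(1 + 4.583) = 2.013 kJ/s.

2.013 kJ/s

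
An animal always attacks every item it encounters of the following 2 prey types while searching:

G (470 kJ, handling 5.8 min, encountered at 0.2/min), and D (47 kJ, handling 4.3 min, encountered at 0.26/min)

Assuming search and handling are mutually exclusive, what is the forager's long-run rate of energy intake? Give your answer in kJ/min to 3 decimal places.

R = Σλ_iE_i / (1 + Σλ_ih_i)
Numerator: 0.2×470 + 0.26×47 = 106.2
Denominator: 1 + 0.2×5.8 + 0.26×4.3 = 3.278
R = 106.2/3.278 = 32.4 kJ/min

32.404 kJ/min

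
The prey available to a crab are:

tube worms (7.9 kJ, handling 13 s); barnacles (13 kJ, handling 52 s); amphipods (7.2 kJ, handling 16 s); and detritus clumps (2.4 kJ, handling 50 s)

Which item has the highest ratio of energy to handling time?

tube worms

In descending order of E/h:
tube worms: 7.9/13 = 0.608 kJ/s
amphipods: 7.2/16 = 0.45 kJ/s
barnacles: 13/52 = 0.25 kJ/s
detritus clumps: 2.4/50 = 0.048 kJ/s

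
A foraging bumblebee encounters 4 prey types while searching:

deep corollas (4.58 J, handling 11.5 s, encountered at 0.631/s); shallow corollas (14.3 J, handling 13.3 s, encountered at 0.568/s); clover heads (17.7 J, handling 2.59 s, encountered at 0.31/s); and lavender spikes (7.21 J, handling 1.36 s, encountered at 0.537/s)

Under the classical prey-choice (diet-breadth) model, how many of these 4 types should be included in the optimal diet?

2

Rank by E/h (J/s): clover heads 6.83, lavender spikes 5.3, shallow corollas 1.08, deep corollas 0.398. Include each in turn until the next type's E/h falls below the running intake rate.
Rate on top 1: 3.043. lavender spikes: 5.3 > 3.043 → include.
Rate on top 2: 3.694. shallow corollas: 1.08 < 3.694 → exclude; stop.
Optimal diet: clover heads, lavender spikes — 2 of 4 types.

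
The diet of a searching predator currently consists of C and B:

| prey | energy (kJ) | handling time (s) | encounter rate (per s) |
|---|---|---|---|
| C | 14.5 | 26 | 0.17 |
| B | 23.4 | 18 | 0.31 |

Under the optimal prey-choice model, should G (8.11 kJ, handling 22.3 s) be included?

Current rate: (0.17×14.5 + 0.31×23.4)/(1 + 0.17×26 + 0.31×18) = 0.8835 kJ/s.
Profitability of G: 8.11/22.3 = 0.3637 kJ/s.
0.3637 < 0.8835, so adding G would lower the average — exclude it.

No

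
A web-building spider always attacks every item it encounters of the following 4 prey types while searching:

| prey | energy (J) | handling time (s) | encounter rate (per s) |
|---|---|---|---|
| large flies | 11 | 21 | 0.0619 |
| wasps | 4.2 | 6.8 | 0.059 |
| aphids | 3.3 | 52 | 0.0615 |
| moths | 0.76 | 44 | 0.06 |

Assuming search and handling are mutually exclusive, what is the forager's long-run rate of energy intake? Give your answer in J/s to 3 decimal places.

R = (0.0619×11 + 0.059×4.2 + 0.0615×3.3 + 0.06×0.76) / (1 + 0.0619×21 + 0.059×6.8 + 0.0615×52 + 0.06×44) = 1.177/8.539 = 0.1379 J/s.

0.138 J/s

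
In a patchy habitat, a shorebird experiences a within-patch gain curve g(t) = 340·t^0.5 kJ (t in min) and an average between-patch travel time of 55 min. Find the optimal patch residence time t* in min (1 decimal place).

55.0 min

By the marginal value theorem, leave when the instantaneous gain rate g'(t) equals the habitat-wide average g(t)/(T + t).
g'(t) = 0.5·340·t^-0.5. Setting 0.5·340·t^-0.5 = 340·t^0.5/(55+t) gives 0.5(55+t) = t, so 0.50·t = 0.5×55.
t* = 0.5×55/0.50 = 55 min.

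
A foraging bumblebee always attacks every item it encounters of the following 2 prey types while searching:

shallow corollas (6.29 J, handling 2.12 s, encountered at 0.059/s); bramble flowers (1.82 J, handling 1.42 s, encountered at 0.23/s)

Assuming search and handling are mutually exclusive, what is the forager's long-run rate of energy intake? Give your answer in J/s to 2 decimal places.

0.54 J/s

R = (0.059×6.29 + 0.23×1.82) / (1 + 0.059×2.12 + 0.23×1.42) = 0.7897/1.452 = 0.544 J/s.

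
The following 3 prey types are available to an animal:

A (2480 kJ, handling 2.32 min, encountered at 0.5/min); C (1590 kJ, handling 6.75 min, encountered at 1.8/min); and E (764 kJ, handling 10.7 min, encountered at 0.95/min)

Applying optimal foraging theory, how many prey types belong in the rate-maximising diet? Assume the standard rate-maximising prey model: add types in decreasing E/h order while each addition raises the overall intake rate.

1

E/h in descending order: A 1.07e+03, C 236, E 71.4 kJ/min. The optimal diet is the largest prefix of this list for which every included type satisfies E_i/h_i > R on the types above it.
Rate on top 1: 574.1. C: 236 < 574.1 → exclude; stop.
Optimal diet: A — 1 of 3 types.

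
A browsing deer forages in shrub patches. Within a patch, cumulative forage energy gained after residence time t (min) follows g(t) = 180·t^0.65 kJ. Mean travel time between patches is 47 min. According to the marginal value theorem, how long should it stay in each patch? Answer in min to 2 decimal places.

87.29 min

By the marginal value theorem, leave when the instantaneous gain rate g'(t) equals the habitat-wide average g(t)/(T + t).
g'(t) = 0.65·180·t^-0.35. Setting 0.65·180·t^-0.35 = 180·t^0.65/(47+t) gives 0.65(47+t) = t, so 0.35·t = 0.65×47.
t* = 0.65×47/0.35 = 87.29 min.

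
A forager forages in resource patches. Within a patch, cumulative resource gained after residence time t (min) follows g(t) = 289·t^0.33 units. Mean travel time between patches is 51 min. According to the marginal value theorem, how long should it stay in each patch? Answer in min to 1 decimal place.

25.1 min

Maximise g(t)/(T+t): set derivative to zero → g'(t)(T+t) = g(t).
g'(t) = 0.33·289·t^-0.67. Setting 0.33·289·t^-0.67 = 289·t^0.33/(51+t) gives 0.33(51+t) = t, so 0.67·t = 0.33×51.
t* = 0.33×51/0.67 = 25.12 min.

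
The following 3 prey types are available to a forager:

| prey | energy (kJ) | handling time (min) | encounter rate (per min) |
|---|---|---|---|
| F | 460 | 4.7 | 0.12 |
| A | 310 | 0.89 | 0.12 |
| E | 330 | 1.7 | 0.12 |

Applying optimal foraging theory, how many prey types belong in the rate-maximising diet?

3

Rank by E/h (kJ/min): A 348, E 194, F 97.9. Include each in turn until the next type's E/h falls below the running intake rate.
Rate on top 1: 33.61. E: 194 > 33.61 → include.
Rate on top 2: 58.59. F: 97.9 > 58.59 → include.
Optimal diet: A, E, F — 3 of 3 types.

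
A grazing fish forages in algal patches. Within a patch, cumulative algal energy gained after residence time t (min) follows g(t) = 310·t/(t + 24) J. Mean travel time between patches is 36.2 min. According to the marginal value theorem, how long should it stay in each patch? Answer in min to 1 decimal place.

29.5 min

Maximise g(t)/(T+t): set derivative to zero → g'(t)(T+t) = g(t).
g'(t) = 310·24/(t + 24)². Setting 310·24/(t+24)² = 310t/[(t+24)(36.2+t)] gives 24(36.2+t) = t(t+24), so t² = 24×36.2 = 868.8.
t* = √868.8 = 29.48 min.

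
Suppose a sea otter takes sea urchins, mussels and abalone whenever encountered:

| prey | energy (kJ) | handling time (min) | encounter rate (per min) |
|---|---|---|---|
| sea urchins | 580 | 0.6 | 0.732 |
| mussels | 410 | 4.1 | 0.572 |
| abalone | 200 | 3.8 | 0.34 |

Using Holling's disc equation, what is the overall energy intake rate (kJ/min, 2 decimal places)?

143.23 kJ/min

R = (0.732×580 + 0.572×410 + 0.34×200) / (1 + 0.732×0.6 + 0.572×4.1 + 0.34×3.8) = 727.1/5.076 = 143.2 kJ/min.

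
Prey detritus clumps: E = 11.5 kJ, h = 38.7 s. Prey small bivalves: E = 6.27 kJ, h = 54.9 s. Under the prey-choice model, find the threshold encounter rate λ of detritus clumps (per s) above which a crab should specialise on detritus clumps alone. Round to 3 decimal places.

Drop small bivalves once their profitability E₂/h₂ falls below the rate achievable on detritus clumps alone: E₂/h₂ = λE₁/(1 + λh₁).
Solve for λ: λE₁h₂ = E₂(1 + λh₁) → λ(E₁h₂ − E₂h₁) = E₂ → λ = E₂/(E₁h₂ − E₂h₁).
λ = 6.27/(11.5×54.9 − 6.27×38.7) = 6.27/388.7 = 0.01613 per s.

0.016 per s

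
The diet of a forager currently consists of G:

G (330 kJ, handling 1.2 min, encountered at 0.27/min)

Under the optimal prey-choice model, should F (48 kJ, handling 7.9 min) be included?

No

Current rate: (0.27×330)/(1 + 0.27×1.2) = 67.3 kJ/min.
Profitability of F: 48/7.9 = 6.076 kJ/min.
6.076 < 67.3, so adding F would lower the average — exclude it.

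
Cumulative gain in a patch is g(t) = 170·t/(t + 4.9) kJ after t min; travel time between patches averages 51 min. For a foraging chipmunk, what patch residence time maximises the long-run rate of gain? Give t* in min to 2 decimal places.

15.81 min

Maximise g(t)/(T+t): set derivative to zero → g'(t)(T+t) = g(t).
g'(t) = 170·4.9/(t + 4.9)². Setting 170·4.9/(t+4.9)² = 170t/[(t+4.9)(51+t)] gives 4.9(51+t) = t(t+4.9), so t² = 4.9×51 = 249.9.
t* = √249.9 = 15.81 min.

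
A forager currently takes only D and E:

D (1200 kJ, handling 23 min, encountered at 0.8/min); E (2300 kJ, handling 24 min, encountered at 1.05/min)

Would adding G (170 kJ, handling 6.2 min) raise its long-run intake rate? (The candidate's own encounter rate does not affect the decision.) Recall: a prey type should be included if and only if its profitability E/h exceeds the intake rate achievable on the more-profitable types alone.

No

Current rate: (0.8×1200 + 1.05×2300)/(1 + 0.8×23 + 1.05×24) = 75.67 kJ/min.
G: E/h = 170/6.2 = 27.42 kJ/min.
27.42 < 75.67, so adding G would lower the average — exclude it.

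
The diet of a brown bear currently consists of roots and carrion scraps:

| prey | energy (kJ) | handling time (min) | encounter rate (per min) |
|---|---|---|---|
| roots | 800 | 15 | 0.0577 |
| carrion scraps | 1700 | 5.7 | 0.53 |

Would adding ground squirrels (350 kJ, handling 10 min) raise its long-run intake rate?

Intake rate on the current diet: R = (0.0577×800 + 0.53×1700) / (1 + 0.0577×15 + 0.53×5.7) = 947.2/4.886 = 193.8 kJ/min.
ground squirrels: E/h = 350/10 = 35 kJ/min.
35 < 193.8, so adding ground squirrels would lower the average — exclude it.

No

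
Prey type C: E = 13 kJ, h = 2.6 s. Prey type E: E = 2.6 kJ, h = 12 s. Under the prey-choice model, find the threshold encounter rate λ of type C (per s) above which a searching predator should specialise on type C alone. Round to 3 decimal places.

Drop type E once their profitability E₂/h₂ falls below the rate achievable on type C alone: E₂/h₂ = λE₁/(1 + λh₁).
Solve for λ: λE₁h₂ = E₂(1 + λh₁) → λ(E₁h₂ − E₂h₁) = E₂ → λ = E₂/(E₁h₂ − E₂h₁).
λ = 2.6/(13×12 − 2.6×2.6) = 2.6/149.2 = 0.01742 per s.

0.017 per s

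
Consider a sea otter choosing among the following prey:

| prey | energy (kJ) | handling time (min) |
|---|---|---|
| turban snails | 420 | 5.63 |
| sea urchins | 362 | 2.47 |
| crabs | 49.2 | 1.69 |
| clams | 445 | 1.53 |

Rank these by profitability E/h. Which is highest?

Profitability E/h (kJ/min): turban snails = 420/5.63 = 74.6, sea urchins = 362/2.47 = 147, crabs = 49.2/1.69 = 29.1, clams = 445/1.53 = 291.
Ranked: clams > sea urchins > turban snails > crabs.

clams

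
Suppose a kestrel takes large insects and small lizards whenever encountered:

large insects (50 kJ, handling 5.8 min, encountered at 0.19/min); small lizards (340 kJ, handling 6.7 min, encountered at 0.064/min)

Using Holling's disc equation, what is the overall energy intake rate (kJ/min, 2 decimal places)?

R = Σλ_iE_i / (1 + Σλ_ih_i)
Numerator: 0.19×50 + 0.064×340 = 31.26
Denominator: 1 + 0.19×5.8 + 0.064×6.7 = 2.531
R = 31.26/2.531 = 12.35 kJ/min

12.35 kJ/min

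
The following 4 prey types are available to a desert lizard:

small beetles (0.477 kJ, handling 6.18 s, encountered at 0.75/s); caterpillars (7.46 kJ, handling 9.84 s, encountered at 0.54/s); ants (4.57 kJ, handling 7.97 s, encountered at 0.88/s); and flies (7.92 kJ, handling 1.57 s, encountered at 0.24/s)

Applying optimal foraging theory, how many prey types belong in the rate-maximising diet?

1

E/h in descending order: flies 5.04, caterpillars 0.758, ants 0.573, small beetles 0.0772 kJ/s. The optimal diet is the largest prefix of this list for which every included type satisfies E_i/h_i > R on the types above it.
Rate on top 1: 1.381. caterpillars: 0.758 < 1.381 → exclude; stop.
Optimal diet: flies — 1 of 4 types.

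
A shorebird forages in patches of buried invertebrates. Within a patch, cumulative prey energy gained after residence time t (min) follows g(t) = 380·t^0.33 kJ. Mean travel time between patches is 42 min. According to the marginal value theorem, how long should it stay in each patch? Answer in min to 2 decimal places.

20.69 min

By the marginal value theorem, leave when the instantaneous gain rate g'(t) equals the habitat-wide average g(t)/(T + t).
g'(t) = 0.33·380·t^-0.67. Setting 0.33·380·t^-0.67 = 380·t^0.33/(42+t) gives 0.33(42+t) = t, so 0.67·t = 0.33×42.
t* = 0.33×42/0.67 = 20.69 min.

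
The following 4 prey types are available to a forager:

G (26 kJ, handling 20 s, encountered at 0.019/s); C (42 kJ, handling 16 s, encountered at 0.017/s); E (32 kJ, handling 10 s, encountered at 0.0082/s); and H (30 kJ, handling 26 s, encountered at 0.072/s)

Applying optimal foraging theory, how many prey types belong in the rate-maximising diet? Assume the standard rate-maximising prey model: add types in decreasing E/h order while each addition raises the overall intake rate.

Profitabilities (E/h, kJ/s): E 3.2, C 2.62, G 1.3, H 1.15. Add prey in this order while the next type's profitability exceeds the intake rate on those already taken.
Rate on top 1: 0.2425. C: 2.62 > 0.2425 → include.
Rate on top 2: 0.7211. G: 1.3 > 0.7211 → include.
Rate on top 3: 0.848. H: 1.15 > 0.848 → include.
Optimal diet: E, C, G, H — 4 of 4 types.

4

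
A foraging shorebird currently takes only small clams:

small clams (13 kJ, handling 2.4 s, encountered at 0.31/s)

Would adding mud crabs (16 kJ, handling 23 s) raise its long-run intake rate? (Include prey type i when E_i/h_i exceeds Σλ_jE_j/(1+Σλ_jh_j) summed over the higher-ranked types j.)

No

Current rate: (0.31×13)/(1 + 0.31×2.4) = 2.311 kJ/s.
Profitability of mud crabs: 16/23 = 0.6957 kJ/s.
Since 0.6957 < R, time spent handling mud crabs is better spent searching.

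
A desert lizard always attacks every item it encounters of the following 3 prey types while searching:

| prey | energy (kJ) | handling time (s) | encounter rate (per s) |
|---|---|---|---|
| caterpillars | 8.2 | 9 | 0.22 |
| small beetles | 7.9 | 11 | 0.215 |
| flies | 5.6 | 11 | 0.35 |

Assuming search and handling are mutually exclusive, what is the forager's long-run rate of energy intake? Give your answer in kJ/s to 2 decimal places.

R = (0.22×8.2 + 0.215×7.9 + 0.35×5.6) / (1 + 0.22×9 + 0.215×11 + 0.35×11) = 5.462/9.195 = 0.5941 kJ/s.

0.59 kJ/s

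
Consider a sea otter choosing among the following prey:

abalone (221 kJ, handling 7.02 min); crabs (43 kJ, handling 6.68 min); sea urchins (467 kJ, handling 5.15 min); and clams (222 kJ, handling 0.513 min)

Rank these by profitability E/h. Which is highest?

In descending order of E/h:
clams: 222/0.513 = 433 kJ/min
sea urchins: 467/5.15 = 90.7 kJ/min
abalone: 221/7.02 = 31.5 kJ/min
crabs: 43/6.68 = 6.44 kJ/min

clams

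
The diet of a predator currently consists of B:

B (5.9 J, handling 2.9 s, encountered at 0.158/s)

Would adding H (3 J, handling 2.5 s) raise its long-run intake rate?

Yes

On B alone, R = ΣλE/(1+Σλh) = 0.9322/1.458 = 0.6393 J/s.
H: E/h = 3/2.5 = 1.2 J/s.
1.2 > 0.6393, so adding H raises the average — include it.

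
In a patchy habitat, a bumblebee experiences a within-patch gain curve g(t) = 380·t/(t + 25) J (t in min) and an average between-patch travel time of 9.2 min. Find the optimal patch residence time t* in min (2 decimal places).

15.17 min

By the marginal value theorem, leave when the instantaneous gain rate g'(t) equals the habitat-wide average g(t)/(T + t).
g'(t) = 380·25/(t + 25)². Setting 380·25/(t+25)² = 380t/[(t+25)(9.2+t)] gives 25(9.2+t) = t(t+25), so t² = 25×9.2 = 230.
t* = √230 = 15.17 min.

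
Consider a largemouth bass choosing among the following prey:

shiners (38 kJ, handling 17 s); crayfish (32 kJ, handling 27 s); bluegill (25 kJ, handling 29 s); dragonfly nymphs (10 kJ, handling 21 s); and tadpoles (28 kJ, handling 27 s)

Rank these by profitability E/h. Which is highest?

Profitability E/h (kJ/s): shiners = 38/17 = 2.24, crayfish = 32/27 = 1.19, bluegill = 25/29 = 0.862, dragonfly nymphs = 10/21 = 0.476, tadpoles = 28/27 = 1.04.
Ranked: shiners > crayfish > tadpoles > bluegill > dragonfly nymphs.

shiners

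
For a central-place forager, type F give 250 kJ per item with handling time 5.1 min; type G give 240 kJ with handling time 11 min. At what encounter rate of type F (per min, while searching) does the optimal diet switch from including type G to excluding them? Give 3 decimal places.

Drop type G once their profitability E₂/h₂ falls below the rate achievable on type F alone: E₂/h₂ = λE₁/(1 + λh₁).
Solve for λ: λE₁h₂ = E₂(1 + λh₁) → λ(E₁h₂ − E₂h₁) = E₂ → λ = E₂/(E₁h₂ − E₂h₁).
λ = 240/(250×11 − 240×5.1) = 240/1526 = 0.1573 per min.

0.157 per min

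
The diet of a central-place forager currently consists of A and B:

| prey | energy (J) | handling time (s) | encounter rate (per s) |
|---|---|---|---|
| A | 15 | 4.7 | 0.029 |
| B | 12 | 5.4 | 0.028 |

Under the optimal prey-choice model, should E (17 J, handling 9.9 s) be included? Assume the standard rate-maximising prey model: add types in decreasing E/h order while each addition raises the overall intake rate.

On A and B alone, R = ΣλE/(1+Σλh) = 0.771/1.288 = 0.5988 J/s.
E: E/h = 17/9.9 = 1.717 J/s.
Since 1.717 > R, including E increases the long-run rate.

Yes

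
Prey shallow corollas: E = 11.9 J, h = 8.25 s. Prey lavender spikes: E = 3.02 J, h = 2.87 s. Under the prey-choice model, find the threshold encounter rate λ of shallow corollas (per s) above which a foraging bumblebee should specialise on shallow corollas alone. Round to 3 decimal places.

The zero-one rule: include lavender spikes iff E₂/h₂ > λE₁/(1+λh₁). Equality gives the switch point.
λE₁h₂ = E₂ + λE₂h₁ ⇒ λ = E₂/(E₁h₂ − E₂h₁) = 3.02/(34.15 − 24.91) = 0.3269 per s.

0.327 per s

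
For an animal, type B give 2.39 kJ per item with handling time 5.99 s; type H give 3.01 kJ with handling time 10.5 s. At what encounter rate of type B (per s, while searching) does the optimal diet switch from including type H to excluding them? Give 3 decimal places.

0.426 per s

The zero-one rule: include type H iff E₂/h₂ > λE₁/(1+λh₁). Equality gives the switch point.
λE₁h₂ = E₂ + λE₂h₁ ⇒ λ = E₂/(E₁h₂ − E₂h₁) = 3.01/(25.1 − 18.03) = 0.426 per s.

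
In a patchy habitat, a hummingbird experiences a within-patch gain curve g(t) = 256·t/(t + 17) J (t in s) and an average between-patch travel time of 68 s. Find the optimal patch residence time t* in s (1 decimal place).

Optimal t* satisfies g'(t*) = g(t*)/(T + t*).
g'(t) = 256·17/(t + 17)². Setting 256·17/(t+17)² = 256t/[(t+17)(68+t)] gives 17(68+t) = t(t+17), so t² = 17×68 = 1156.
t* = √1156 = 34 s.

34.0 s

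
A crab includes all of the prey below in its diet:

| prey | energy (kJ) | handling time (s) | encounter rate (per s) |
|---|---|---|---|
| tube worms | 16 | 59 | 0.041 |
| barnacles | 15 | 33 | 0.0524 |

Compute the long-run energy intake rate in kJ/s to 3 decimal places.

R = Σλ_iE_i / (1 + Σλ_ih_i)
Numerator: 0.041×16 + 0.0524×15 = 1.442
Denominator: 1 + 0.041×59 + 0.0524×33 = 5.148
R = 1.442/5.148 = 0.2801 kJ/s

0.280 kJ/s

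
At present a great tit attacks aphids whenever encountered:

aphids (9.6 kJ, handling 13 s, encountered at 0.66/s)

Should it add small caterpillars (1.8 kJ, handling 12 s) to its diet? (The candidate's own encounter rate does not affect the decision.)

Intake rate on the current diet: R = (0.66×9.6) / (1 + 0.66×13) = 6.336/9.58 = 0.6614 kJ/s.
Profitability of small caterpillars: 1.8/12 = 0.15 kJ/s.
0.15 < 0.6614, so adding small caterpillars would lower the average — exclude it.

No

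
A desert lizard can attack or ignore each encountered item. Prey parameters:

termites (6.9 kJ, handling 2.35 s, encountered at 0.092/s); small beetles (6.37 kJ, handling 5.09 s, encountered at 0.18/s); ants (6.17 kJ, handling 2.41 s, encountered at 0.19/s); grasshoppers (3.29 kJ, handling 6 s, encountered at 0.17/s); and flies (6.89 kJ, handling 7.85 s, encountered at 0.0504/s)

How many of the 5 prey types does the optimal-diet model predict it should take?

3

Rank by E/h (kJ/s): termites 2.94, ants 2.56, small beetles 1.25, flies 0.878, grasshoppers 0.548. Include each in turn until the next type's E/h falls below the running intake rate.
Rate on top 1: 0.522. ants: 2.56 > 0.522 → include.
Rate on top 2: 1.079. small beetles: 1.25 > 1.079 → include.
Rate on top 3: 1.14. flies: 0.878 < 1.14 → exclude; stop.
Optimal diet: termites, ants, small beetles — 3 of 5 types.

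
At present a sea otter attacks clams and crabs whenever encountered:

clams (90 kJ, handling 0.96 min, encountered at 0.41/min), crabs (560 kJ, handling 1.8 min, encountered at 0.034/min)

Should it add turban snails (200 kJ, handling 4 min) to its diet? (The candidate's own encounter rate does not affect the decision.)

Yes

Current rate: (0.41×90 + 0.034×560)/(1 + 0.41×0.96 + 0.034×1.8) = 38.45 kJ/min.
turban snails: E/h = 200/4 = 50 kJ/min.
Since 50 > R, including turban snails increases the long-run rate.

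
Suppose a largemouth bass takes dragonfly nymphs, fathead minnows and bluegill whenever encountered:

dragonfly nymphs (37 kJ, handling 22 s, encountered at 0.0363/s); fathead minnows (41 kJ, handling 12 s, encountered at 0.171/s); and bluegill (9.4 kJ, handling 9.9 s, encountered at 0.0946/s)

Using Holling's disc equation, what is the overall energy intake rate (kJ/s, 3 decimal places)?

1.931 kJ/s

R = Σλ_iE_i / (1 + Σλ_ih_i)
Numerator: 0.0363×37 + 0.171×41 + 0.0946×9.4 = 9.243
Denominator: 1 + 0.0363×22 + 0.171×12 + 0.0946×9.9 = 4.787
R = 9.243/4.787 = 1.931 kJ/s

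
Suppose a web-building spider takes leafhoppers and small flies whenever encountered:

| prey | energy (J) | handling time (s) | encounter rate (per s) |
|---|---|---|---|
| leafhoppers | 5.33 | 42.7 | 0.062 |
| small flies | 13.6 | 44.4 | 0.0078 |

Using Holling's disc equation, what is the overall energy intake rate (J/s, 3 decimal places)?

Energy encountered per unit search time: 0.062×5.33 + 0.0078×13.6 = 0.4365 J/s.
Handling time per unit search time: 0.062×42.7 + 0.0078×44.4 = 2.994.
Rate = 0.4365/(1 + 2.994) = 0.1093 J/s.

0.109 J/s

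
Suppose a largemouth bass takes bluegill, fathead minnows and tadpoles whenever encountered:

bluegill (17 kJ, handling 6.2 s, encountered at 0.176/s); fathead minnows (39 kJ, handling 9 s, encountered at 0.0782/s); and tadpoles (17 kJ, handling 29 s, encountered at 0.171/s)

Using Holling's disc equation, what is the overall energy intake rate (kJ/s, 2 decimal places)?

1.15 kJ/s

R = (0.176×17 + 0.0782×39 + 0.171×17) / (1 + 0.176×6.2 + 0.0782×9 + 0.171×29) = 8.949/7.754 = 1.154 kJ/s.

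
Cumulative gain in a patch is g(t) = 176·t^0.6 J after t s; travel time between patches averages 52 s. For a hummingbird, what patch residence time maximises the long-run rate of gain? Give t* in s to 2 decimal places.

Optimal t* satisfies g'(t*) = g(t*)/(T + t*).
g'(t) = 0.6·176·t^-0.4. Setting 0.6·176·t^-0.4 = 176·t^0.6/(52+t) gives 0.6(52+t) = t, so 0.40·t = 0.6×52.
t* = 0.6×52/0.40 = 78 s.

78.00 s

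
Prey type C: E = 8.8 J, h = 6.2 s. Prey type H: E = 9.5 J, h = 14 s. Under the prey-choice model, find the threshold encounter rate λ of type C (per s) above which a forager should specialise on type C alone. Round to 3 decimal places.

The zero-one rule: include type H iff E₂/h₂ > λE₁/(1+λh₁). Equality gives the switch point.
λE₁h₂ = E₂ + λE₂h₁ ⇒ λ = E₂/(E₁h₂ − E₂h₁) = 9.5/(123.2 − 58.9) = 0.1477 per s.

0.148 per s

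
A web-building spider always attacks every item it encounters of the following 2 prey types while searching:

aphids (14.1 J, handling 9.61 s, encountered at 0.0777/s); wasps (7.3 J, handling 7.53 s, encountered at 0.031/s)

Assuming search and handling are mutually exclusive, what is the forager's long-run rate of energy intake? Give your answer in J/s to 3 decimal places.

0.668 J/s

Energy encountered per unit search time: 0.0777×14.1 + 0.031×7.3 = 1.322 J/s.
Handling time per unit search time: 0.0777×9.61 + 0.031×7.53 = 0.9801.
Rate = 1.322/(1 + 0.9801) = 0.6676 J/s.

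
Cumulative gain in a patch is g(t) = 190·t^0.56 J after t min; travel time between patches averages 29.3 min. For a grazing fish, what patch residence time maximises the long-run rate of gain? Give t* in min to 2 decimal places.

Maximise g(t)/(T+t): set derivative to zero → g'(t)(T+t) = g(t).
g'(t) = 0.56·190·t^-0.44. Setting 0.56·190·t^-0.44 = 190·t^0.56/(29.3+t) gives 0.56(29.3+t) = t, so 0.44·t = 0.56×29.3.
t* = 0.56×29.3/0.44 = 37.29 min.

37.29 min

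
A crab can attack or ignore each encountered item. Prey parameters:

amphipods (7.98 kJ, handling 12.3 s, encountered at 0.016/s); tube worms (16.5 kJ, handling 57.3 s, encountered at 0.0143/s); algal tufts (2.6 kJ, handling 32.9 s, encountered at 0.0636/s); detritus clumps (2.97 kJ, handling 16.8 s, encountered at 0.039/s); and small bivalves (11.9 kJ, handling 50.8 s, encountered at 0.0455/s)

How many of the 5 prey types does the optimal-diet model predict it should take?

E/h in descending order: amphipods 0.649, tube worms 0.288, small bivalves 0.234, detritus clumps 0.177, algal tufts 0.079 kJ/s. The optimal diet is the largest prefix of this list for which every included type satisfies E_i/h_i > R on the types above it.
Rate on top 1: 0.1067. tube worms: 0.288 > 0.1067 → include.
Rate on top 2: 0.1804. small bivalves: 0.234 > 0.1804 → include.
Rate on top 3: 0.2091. detritus clumps: 0.177 < 0.2091 → exclude; stop.
Optimal diet: amphipods, tube worms, small bivalves — 3 of 5 types.

3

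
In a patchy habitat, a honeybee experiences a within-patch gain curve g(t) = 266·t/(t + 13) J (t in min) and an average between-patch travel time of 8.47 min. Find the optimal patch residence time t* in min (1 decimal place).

10.5 min

Maximise g(t)/(T+t): set derivative to zero → g'(t)(T+t) = g(t).
g'(t) = 266·13/(t + 13)². Setting 266·13/(t+13)² = 266t/[(t+13)(8.47+t)] gives 13(8.47+t) = t(t+13), so t² = 13×8.47 = 110.1.
t* = √110.1 = 10.49 min.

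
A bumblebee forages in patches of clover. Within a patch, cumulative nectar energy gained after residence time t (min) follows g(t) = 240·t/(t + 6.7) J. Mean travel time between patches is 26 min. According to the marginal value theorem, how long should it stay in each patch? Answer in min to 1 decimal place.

13.2 min

By the marginal value theorem, leave when the instantaneous gain rate g'(t) equals the habitat-wide average g(t)/(T + t).
g'(t) = 240·6.7/(t + 6.7)². Setting 240·6.7/(t+6.7)² = 240t/[(t+6.7)(26+t)] gives 6.7(26+t) = t(t+6.7), so t² = 6.7×26 = 174.2.
t* = √174.2 = 13.2 min.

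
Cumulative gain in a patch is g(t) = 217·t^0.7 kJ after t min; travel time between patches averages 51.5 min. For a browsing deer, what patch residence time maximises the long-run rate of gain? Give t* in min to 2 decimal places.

120.17 min

Optimal t* satisfies g'(t*) = g(t*)/(T + t*).
g'(t) = 0.7·217·t^-0.3. Setting 0.7·217·t^-0.3 = 217·t^0.7/(51.5+t) gives 0.7(51.5+t) = t, so 0.30·t = 0.7×51.5.
t* = 0.7×51.5/0.30 = 120.2 min.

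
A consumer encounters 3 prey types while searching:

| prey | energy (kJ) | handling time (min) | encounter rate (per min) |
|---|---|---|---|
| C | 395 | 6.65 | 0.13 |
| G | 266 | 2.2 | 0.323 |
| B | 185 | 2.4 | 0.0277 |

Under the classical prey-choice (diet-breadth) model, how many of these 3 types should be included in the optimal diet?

E/h in descending order: G 121, B 77.1, C 59.4 kJ/min. The optimal diet is the largest prefix of this list for which every included type satisfies E_i/h_i > R on the types above it.
Rate on top 1: 50.23. B: 77.1 > 50.23 → include.
Rate on top 2: 51.23. C: 59.4 > 51.23 → include.
Optimal diet: G, B, C — 3 of 3 types.

3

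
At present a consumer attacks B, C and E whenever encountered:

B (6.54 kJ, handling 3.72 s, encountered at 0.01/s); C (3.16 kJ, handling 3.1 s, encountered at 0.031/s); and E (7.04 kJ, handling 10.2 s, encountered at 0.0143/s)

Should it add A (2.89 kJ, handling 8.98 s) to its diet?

Yes

Intake rate on the current diet: R = (0.01×6.54 + 0.031×3.16 + 0.0143×7.04) / (1 + 0.01×3.72 + 0.031×3.1 + 0.0143×10.2) = 0.264/1.279 = 0.2064 kJ/s.
A: E/h = 2.89/8.98 = 0.3218 kJ/s.
Since 0.3218 > R, including A increases the long-run rate.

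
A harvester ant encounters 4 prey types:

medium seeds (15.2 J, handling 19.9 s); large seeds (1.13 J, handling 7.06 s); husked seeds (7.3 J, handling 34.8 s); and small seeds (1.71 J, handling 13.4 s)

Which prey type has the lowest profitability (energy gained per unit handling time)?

In descending order of E/h:
medium seeds: 15.2/19.9 = 0.764 J/s
husked seeds: 7.3/34.8 = 0.21 J/s
large seeds: 1.13/7.06 = 0.16 J/s
small seeds: 1.71/13.4 = 0.128 J/s

small seeds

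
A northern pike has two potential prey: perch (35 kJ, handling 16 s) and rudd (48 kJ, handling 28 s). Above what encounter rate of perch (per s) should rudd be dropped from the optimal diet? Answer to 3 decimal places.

0.226 per s

At the threshold, the rate on perch alone equals the profitability of rudd: λ·35/(1 + λ·16) = 48/28 = 1.714.
Rearranging, λ(35 − 1.714×16) = 1.714, so λ = 1.714/7.571 = 0.2264 per s.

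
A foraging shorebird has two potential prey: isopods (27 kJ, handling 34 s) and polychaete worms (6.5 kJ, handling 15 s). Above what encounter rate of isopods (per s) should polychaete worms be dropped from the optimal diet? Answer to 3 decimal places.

0.035 per s

The zero-one rule: include polychaete worms iff E₂/h₂ > λE₁/(1+λh₁). Equality gives the switch point.
λE₁h₂ = E₂ + λE₂h₁ ⇒ λ = E₂/(E₁h₂ − E₂h₁) = 6.5/(405 − 221) = 0.03533 per s.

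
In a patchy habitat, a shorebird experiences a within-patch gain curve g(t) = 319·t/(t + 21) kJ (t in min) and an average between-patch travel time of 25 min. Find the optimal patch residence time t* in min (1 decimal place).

Optimal t* satisfies g'(t*) = g(t*)/(T + t*).
g'(t) = 319·21/(t + 21)². Setting 319·21/(t+21)² = 319t/[(t+21)(25+t)] gives 21(25+t) = t(t+21), so t² = 21×25 = 525.
t* = √525 = 22.91 min.

22.9 min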